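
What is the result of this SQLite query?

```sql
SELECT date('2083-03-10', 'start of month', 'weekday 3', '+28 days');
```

`start of month` rewinds 2083-03-10 to 2083-03-01.
`weekday 3` advances to the next Wednesday; 2083-03-01 is a Monday, so it moves forward to 2083-03-03.
Advancing 28 more days within March lands on 2083-03-31.

2083-03-31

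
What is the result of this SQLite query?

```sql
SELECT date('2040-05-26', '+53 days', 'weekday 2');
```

2040-07-24

Applying '+53 days' to 2040-05-26: counting 53 days forward gives 2040-07-18.
`weekday 2` advances to the next Tuesday; 2040-07-18 is a Wednesday, so it moves forward to 2040-07-24.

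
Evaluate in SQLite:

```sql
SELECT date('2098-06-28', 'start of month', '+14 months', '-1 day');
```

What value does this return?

2099-07-31

`start of month` rewinds 2098-06-28 to 2098-06-01.
Adding +14 months to 2098-06-01 gives 2099-08-01.
Going back 1 day from 2099-08-01 reaches 2099-07-31 (last day of July, 31 days).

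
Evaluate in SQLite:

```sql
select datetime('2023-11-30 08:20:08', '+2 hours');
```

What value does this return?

2023-11-30 10:20:08

+2 hours from 2023-11-30 08:20:08 is 2023-11-30 10:20:08.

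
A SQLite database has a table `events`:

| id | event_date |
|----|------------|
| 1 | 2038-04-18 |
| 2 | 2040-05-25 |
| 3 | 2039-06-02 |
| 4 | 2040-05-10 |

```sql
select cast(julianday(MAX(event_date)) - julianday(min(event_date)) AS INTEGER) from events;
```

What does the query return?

768

MIN = 2038-04-18, MAX = 2040-05-25.
12 days remain in April 2038 after the 18th (30 − 18).
Full months from May 2038 through April 2040 contribute their day counts.
Then 25 days into May 2040.
Total: 12 + 31 + 30 + 31 + 31 + 30 + 31 + 30 + 31 + 31 + 28 + 31 + 30 + 31 + 30 + 31 + 31 + 30 + 31 + 30 + 31 + 31 + 29 + 31 + 30 + 25 = 768.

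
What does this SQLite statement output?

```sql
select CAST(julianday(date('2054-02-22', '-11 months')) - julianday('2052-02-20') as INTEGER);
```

Adding -11 months to 2054-02-22 gives 2053-03-22.
9 days remain in February 2052 after the 20th (29 − 20).
Full months from March 2052 through February 2053 contribute their day counts.
Then 22 days into March 2053.
Total: 9 + 31 + 30 + 31 + 30 + 31 + 31 + 30 + 31 + 30 + 31 + 31 + 28 + 22 = 396.

396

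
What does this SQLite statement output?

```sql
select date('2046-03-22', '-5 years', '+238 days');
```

2041-11-15

Adding -5 years to 2046-03-22 gives 2041-03-22.
Applying '+238 days' to 2041-03-22: counting 238 days forward gives 2041-11-15.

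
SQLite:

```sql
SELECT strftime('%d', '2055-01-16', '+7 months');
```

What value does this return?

16

First apply '+7 months': 2055-01-16 → 2055-08-16.
`%d` extracts the 2-digit day of month: 16.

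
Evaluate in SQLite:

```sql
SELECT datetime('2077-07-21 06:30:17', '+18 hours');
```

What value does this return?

+18 hours from 2077-07-21 06:30:17 is 2077-07-22 00:30:17 (crosses midnight).

2077-07-22 00:30:17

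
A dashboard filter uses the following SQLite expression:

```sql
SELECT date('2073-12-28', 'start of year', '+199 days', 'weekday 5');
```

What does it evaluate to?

2073-07-21

`start of year` rewinds 2073-12-28 to 2073-01-01.
Applying '+199 days' to 2073-01-01: counting 199 days forward gives 2073-07-19.
`weekday 5` advances to the next Friday; 2073-07-19 is a Wednesday, so it moves forward to 2073-07-21.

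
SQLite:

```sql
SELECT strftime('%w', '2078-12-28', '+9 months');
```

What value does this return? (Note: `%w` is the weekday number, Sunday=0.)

4

First apply '+9 months': 2078-12-28 → 2079-09-28.
2079-09-28 is a Thursday; with Sunday=0 that is 4.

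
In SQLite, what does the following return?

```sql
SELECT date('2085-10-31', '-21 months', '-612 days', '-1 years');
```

2081-05-29

Adding -21 months to 2085-10-31 gives 2084-01-31.
Applying '-612 days' to 2084-01-31: counting 612 days back gives 2082-05-29.
Adding -1 year to 2082-05-29 gives 2081-05-29.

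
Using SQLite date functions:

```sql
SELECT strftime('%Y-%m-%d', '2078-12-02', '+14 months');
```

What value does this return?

First apply '+14 months': 2078-12-02 → 2080-02-02.
`%Y-%m-%d` extracts the ISO date: 2080-02-02.

2080-02-02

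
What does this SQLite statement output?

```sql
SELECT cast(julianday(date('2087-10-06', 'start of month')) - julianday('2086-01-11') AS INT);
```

`start of month` rewinds 2087-10-06 to 2087-10-01.
20 days remain in January 2086 after the 11th (31 − 11).
Full months from February 2086 through September 2087 contribute their day counts.
Then 1 day into October 2087.
Total: 20 + 28 + 31 + 30 + 31 + 30 + 31 + 31 + 30 + 31 + 30 + 31 + 31 + 28 + 31 + 30 + 31 + 30 + 31 + 31 + 30 + 1 = 628.

628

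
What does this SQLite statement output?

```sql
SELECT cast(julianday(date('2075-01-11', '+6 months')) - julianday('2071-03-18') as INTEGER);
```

Adding +6 months to 2075-01-11 gives 2075-07-11.
13 days remain in March 2071 after the 18th (31 − 18).
Full months from April 2071 through June 2075 contribute their day counts.
Then 11 days into July 2075.
Total: 13 + 30 + 31 + 30 + 31 + 31 + 30 + 31 + 30 + 31 + 31 + 29 + 31 + 30 + 31 + 30 + 31 + 31 + 30 + 31 + 30 + 31 + 31 + 28 + 31 + 30 + 31 + 30 + 31 + 31 + 30 + 31 + 30 + 31 + 31 + 28 + 31 + 30 + 31 + 30 + 31 + 31 + 30 + 31 + 30 + 31 + 31 + 28 + 31 + 30 + 31 + 30 + 11 = 1576.

1576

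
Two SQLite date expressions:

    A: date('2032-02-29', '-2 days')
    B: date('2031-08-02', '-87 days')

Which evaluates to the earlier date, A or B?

A = 2032-02-27.
B = 2031-05-07.
B is earlier.

B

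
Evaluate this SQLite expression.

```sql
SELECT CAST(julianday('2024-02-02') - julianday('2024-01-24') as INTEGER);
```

7 days remain in January 2024 after the 24th (31 − 24).
Then 2 days into February 2024.
Total: 7 + 2 = 9.

9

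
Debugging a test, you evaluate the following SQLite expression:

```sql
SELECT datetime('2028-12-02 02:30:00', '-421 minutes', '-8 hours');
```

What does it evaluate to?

421 minutes = 7h 1m; -421 minutes from 2028-12-02 02:30:00 is 2028-12-01 19:29:00 (crosses midnight).
-8 hours from 2028-12-01 19:29:00 is 2028-12-01 11:29:00.

2028-12-01 11:29:00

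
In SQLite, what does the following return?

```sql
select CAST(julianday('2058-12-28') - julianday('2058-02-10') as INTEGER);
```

321

18 days remain in February 2058 after the 10th (28 − 10).
Full months from March 2058 through November 2058 contribute their day counts.
Then 28 days into December 2058.
Total: 18 + 31 + 30 + 31 + 30 + 31 + 31 + 30 + 31 + 30 + 28 = 321.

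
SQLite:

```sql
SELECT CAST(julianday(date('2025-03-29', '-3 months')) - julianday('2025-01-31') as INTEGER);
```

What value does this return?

Adding -3 months to 2025-03-29 gives 2024-12-29.
2 days remain in December 2024 after the 29th (31 − 29).
Then 31 days into January 2025.
Total: 2 + 31 = 33.
The subtraction is earlier − later, so the result is −33 → -33.

-33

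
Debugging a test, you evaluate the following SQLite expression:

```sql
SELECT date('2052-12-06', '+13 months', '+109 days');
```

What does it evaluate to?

2054-04-25

Adding +13 months to 2052-12-06 gives 2054-01-06.
Applying '+109 days' to 2054-01-06: counting 109 days forward gives 2054-04-25.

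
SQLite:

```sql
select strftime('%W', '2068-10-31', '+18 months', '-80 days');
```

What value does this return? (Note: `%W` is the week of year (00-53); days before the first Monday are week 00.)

First apply '+18 months', '-80 days': 2068-10-31 → 2070-02-10.
2070-02-10 is a Monday. SQLite's %W counts Mondays since the year started; the result is 06.

06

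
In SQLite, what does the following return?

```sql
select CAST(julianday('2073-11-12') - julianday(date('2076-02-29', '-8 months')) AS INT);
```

-594

Adding -8 months to 2076-02-29 gives 2075-06-29.
18 days remain in November 2073 after the 12th (30 − 12).
Full months from December 2073 through May 2075 contribute their day counts.
Then 29 days into June 2075.
Total: 18 + 31 + 31 + 28 + 31 + 30 + 31 + 30 + 31 + 31 + 30 + 31 + 30 + 31 + 31 + 28 + 31 + 30 + 31 + 29 = 594.
The subtraction is earlier − later, so the result is −594 → -594.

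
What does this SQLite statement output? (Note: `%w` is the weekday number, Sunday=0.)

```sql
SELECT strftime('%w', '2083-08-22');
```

2083-08-22 is a Sunday; with Sunday=0 that is 0.

0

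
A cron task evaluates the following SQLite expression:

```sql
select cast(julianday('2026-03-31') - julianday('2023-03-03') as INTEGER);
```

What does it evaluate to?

1124

28 days remain in March 2023 after the 3rd (31 − 3).
Full months from April 2023 through February 2026 contribute their day counts.
Then 31 days into March 2026.
Total: 28 + 30 + 31 + 30 + 31 + 31 + 30 + 31 + 30 + 31 + 31 + 29 + 31 + 30 + 31 + 30 + 31 + 31 + 30 + 31 + 30 + 31 + 31 + 28 + 31 + 30 + 31 + 30 + 31 + 31 + 30 + 31 + 30 + 31 + 31 + 28 + 31 = 1124.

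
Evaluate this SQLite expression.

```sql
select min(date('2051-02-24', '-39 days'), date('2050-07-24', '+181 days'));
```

date('2051-02-24', '-39 days') → 2051-01-16.
date('2050-07-24', '+181 days') → 2051-01-21.
Earlier of the two is 2051-01-16.

2051-01-16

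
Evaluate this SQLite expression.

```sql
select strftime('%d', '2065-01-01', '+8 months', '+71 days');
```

11

First apply '+8 months', '+71 days': 2065-01-01 → 2065-11-11.
`%d` extracts the 2-digit day of month: 11.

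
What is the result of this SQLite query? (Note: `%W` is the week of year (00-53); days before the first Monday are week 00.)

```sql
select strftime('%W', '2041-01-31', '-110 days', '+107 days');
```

04

First apply '-110 days', '+107 days': 2041-01-31 → 2041-01-28.
2041-01-28 is a Monday. SQLite's %W counts Mondays since the year started; the result is 04.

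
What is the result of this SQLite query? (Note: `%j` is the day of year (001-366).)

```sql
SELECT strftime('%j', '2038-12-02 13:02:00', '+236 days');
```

207

First apply '+236 days': 2038-12-02 13:02:00 → 2039-07-26 13:02:00.
Day-of-year for 2039-07-26: days since 2039-01-01 inclusive = 207, zero-padded to 207.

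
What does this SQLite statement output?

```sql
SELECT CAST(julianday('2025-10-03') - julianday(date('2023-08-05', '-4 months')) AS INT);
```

Adding -4 months to 2023-08-05 gives 2023-04-05.
25 days remain in April 2023 after the 5th (30 − 5).
Full months from May 2023 through September 2025 contribute their day counts.
Then 3 days into October 2025.
Total: 25 + 31 + 30 + 31 + 31 + 30 + 31 + 30 + 31 + 31 + 29 + 31 + 30 + 31 + 30 + 31 + 31 + 30 + 31 + 30 + 31 + 31 + 28 + 31 + 30 + 31 + 30 + 31 + 31 + 30 + 3 = 912.

912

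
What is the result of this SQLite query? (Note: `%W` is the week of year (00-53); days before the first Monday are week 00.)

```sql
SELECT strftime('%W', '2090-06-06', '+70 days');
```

33

First apply '+70 days': 2090-06-06 → 2090-08-15.
2090-08-15 is a Tuesday. SQLite's %W counts Mondays since the year started; the result is 33.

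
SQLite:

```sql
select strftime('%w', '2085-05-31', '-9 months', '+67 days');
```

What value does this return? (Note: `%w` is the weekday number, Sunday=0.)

1

First apply '-9 months', '+67 days': 2085-05-31 → 2084-11-06.
2084-11-06 is a Monday; with Sunday=0 that is 1.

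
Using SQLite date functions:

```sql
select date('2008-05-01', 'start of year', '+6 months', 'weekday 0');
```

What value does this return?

2008-07-06

`start of year` rewinds 2008-05-01 to 2008-01-01.
Adding +6 months to 2008-01-01 gives 2008-07-01.
`weekday 0` advances to the next Sunday; 2008-07-01 is a Tuesday, so it moves forward to 2008-07-06.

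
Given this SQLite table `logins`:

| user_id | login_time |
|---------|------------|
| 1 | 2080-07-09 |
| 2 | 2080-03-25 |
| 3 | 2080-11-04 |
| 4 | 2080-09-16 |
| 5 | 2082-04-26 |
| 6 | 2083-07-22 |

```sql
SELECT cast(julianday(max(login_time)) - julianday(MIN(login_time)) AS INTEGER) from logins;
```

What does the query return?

1214

MIN = 2080-03-25, MAX = 2083-07-22.
6 days remain in March 2080 after the 25th (31 − 25).
Full months from April 2080 through June 2083 contribute their day counts.
Then 22 days into July 2083.
Total: 6 + 30 + 31 + 30 + 31 + 31 + 30 + 31 + 30 + 31 + 31 + 28 + 31 + 30 + 31 + 30 + 31 + 31 + 30 + 31 + 30 + 31 + 31 + 28 + 31 + 30 + 31 + 30 + 31 + 31 + 30 + 31 + 30 + 31 + 31 + 28 + 31 + 30 + 31 + 30 + 22 = 1214.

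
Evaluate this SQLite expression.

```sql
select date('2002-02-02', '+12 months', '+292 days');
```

Adding +12 months to 2002-02-02 gives 2003-02-02.
Applying '+292 days' to 2003-02-02: counting 292 days forward gives 2003-11-21.

2003-11-21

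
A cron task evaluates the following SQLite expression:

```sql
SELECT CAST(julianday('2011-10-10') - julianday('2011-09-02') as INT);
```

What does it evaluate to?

38

28 days remain in September 2011 after the 2nd (30 − 2).
Then 10 days into October 2011.
Total: 28 + 10 = 38.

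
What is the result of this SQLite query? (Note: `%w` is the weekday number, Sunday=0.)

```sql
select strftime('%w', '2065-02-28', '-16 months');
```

First apply '-16 months': 2065-02-28 → 2063-10-28.
2063-10-28 is a Sunday; with Sunday=0 that is 0.

0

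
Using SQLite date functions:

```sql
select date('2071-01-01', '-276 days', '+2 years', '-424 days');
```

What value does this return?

2071-02-01

Applying '-276 days' to 2071-01-01: counting 276 days back gives 2070-03-31.
Adding +2 years to 2070-03-31 gives 2072-03-31.
Applying '-424 days' to 2072-03-31: counting 424 days back gives 2071-02-01.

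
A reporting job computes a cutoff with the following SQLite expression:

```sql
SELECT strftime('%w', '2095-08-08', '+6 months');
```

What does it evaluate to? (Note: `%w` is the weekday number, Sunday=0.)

3

First apply '+6 months': 2095-08-08 → 2096-02-08.
2096-02-08 is a Wednesday; with Sunday=0 that is 3.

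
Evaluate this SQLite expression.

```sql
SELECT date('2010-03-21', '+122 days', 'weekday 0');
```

Applying '+122 days' to 2010-03-21: counting 122 days forward gives 2010-07-21.
`weekday 0` advances to the next Sunday; 2010-07-21 is a Wednesday, so it moves forward to 2010-07-25.

2010-07-25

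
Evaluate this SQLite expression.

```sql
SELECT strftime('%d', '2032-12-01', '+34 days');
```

04

First apply '+34 days': 2032-12-01 → 2033-01-04.
`%d` extracts the 2-digit day of month: 04.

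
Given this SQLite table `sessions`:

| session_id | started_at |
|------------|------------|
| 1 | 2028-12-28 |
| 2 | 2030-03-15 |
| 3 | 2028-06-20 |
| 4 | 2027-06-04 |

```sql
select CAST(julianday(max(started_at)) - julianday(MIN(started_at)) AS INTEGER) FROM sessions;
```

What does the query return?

1015

MIN = 2027-06-04, MAX = 2030-03-15.
26 days remain in June 2027 after the 4th (30 − 4).
Full months from July 2027 through February 2030 contribute their day counts.
Then 15 days into March 2030.
Total: 26 + 31 + 31 + 30 + 31 + 30 + 31 + 31 + 29 + 31 + 30 + 31 + 30 + 31 + 31 + 30 + 31 + 30 + 31 + 31 + 28 + 31 + 30 + 31 + 30 + 31 + 31 + 30 + 31 + 30 + 31 + 31 + 28 + 15 = 1015.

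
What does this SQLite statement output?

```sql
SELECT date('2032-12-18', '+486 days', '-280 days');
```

2033-07-12

Applying '+486 days' to 2032-12-18: counting 486 days forward gives 2034-04-18.
Applying '-280 days' to 2034-04-18: counting 280 days back gives 2033-07-12.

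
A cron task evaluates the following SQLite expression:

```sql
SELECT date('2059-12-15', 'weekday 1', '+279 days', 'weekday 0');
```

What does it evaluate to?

`weekday 1` advances to the next Monday; 2059-12-15 is already a Monday, so it stays at 2059-12-15.
Applying '+279 days' to 2059-12-15: counting 279 days forward gives 2060-09-19.
`weekday 0` advances to the next Sunday; 2060-09-19 is already a Sunday, so it stays at 2060-09-19.

2060-09-19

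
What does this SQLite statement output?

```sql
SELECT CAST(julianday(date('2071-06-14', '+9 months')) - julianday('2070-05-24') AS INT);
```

660

Adding +9 months to 2071-06-14 gives 2072-03-14.
7 days remain in May 2070 after the 24th (31 − 24).
Full months from June 2070 through February 2072 contribute their day counts.
Then 14 days into March 2072.
Total: 7 + 30 + 31 + 31 + 30 + 31 + 30 + 31 + 31 + 28 + 31 + 30 + 31 + 30 + 31 + 31 + 30 + 31 + 30 + 31 + 31 + 29 + 14 = 660.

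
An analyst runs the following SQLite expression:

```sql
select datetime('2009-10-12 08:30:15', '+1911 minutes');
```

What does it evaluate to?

1911 minutes = 31h 51m; +1911 minutes from 2009-10-12 08:30:15 is 2009-10-13 16:21:15 (crosses midnight).

2009-10-13 16:21:15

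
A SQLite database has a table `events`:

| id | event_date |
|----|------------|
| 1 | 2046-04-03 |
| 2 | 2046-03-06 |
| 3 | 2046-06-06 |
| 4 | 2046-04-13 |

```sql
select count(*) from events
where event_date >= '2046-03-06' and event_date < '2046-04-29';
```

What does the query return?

Rows in [2046-03-06, 2046-04-29): 2046-04-03, 2046-03-06, 2046-04-13 → 3 rows.

3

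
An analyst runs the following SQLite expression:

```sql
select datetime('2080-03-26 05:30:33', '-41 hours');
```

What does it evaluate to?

2080-03-24 12:30:33

-41 hours from 2080-03-26 05:30:33 is 2080-03-24 12:30:33 (crosses midnight).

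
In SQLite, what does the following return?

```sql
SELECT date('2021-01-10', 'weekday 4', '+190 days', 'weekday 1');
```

2021-07-26

`weekday 4` advances to the next Thursday; 2021-01-10 is a Sunday, so it moves forward to 2021-01-14.
Applying '+190 days' to 2021-01-14: counting 190 days forward gives 2021-07-23.
`weekday 1` advances to the next Monday; 2021-07-23 is a Friday, so it moves forward to 2021-07-26.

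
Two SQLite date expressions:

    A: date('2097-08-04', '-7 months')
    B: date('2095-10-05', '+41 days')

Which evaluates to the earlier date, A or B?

B

A = 2097-01-04.
B = 2095-11-15.
B is earlier.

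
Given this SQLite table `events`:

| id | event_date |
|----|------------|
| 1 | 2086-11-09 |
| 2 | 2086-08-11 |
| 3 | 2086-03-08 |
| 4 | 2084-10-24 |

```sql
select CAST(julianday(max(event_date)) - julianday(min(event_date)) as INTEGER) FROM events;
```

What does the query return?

746

MIN = 2084-10-24, MAX = 2086-11-09.
7 days remain in October 2084 after the 24th (31 − 24).
Full months from November 2084 through October 2086 contribute their day counts.
Then 9 days into November 2086.
Total: 7 + 30 + 31 + 31 + 28 + 31 + 30 + 31 + 30 + 31 + 31 + 30 + 31 + 30 + 31 + 31 + 28 + 31 + 30 + 31 + 30 + 31 + 31 + 30 + 31 + 9 = 746.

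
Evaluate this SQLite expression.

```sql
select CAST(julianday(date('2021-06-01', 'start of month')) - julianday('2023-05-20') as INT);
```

`start of month` rewinds 2021-06-01 to 2021-06-01.
29 days remain in June 2021 after the 1st (30 − 1).
Full months from July 2021 through April 2023 contribute their day counts.
Then 20 days into May 2023.
Total: 29 + 31 + 31 + 30 + 31 + 30 + 31 + 31 + 28 + 31 + 30 + 31 + 30 + 31 + 31 + 30 + 31 + 30 + 31 + 31 + 28 + 31 + 30 + 20 = 718.
The subtraction is earlier − later, so the result is −718 → -718.

-718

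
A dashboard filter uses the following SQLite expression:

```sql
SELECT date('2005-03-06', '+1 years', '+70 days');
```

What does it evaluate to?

Adding +1 year to 2005-03-06 gives 2006-03-06.
Applying '+70 days' to 2006-03-06: counting 70 days forward gives 2006-05-15.

2006-05-15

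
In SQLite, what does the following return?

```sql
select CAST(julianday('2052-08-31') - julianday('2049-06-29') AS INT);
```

1159

1 day remains in June 2049 after the 29th (30 − 29).
Full months from July 2049 through July 2052 contribute their day counts.
Then 31 days into August 2052.
Total: 1 + 31 + 31 + 30 + 31 + 30 + 31 + 31 + 28 + 31 + 30 + 31 + 30 + 31 + 31 + 30 + 31 + 30 + 31 + 31 + 28 + 31 + 30 + 31 + 30 + 31 + 31 + 30 + 31 + 30 + 31 + 31 + 29 + 31 + 30 + 31 + 30 + 31 + 31 = 1159.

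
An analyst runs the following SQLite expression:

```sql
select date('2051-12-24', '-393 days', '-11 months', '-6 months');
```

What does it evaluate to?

Applying '-393 days' to 2051-12-24: counting 393 days back gives 2050-11-26.
Adding -11 months to 2050-11-26 gives 2049-12-26.
Adding -6 months to 2049-12-26 gives 2049-06-26.

2049-06-26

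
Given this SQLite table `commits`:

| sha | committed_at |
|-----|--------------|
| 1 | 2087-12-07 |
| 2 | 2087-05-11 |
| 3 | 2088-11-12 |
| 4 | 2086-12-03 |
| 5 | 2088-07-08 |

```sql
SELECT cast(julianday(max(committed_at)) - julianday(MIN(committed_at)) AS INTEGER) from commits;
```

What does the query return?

710

MIN = 2086-12-03, MAX = 2088-11-12.
28 days remain in December 2086 after the 3rd (31 − 3).
Full months from January 2087 through October 2088 contribute their day counts.
Then 12 days into November 2088.
Total: 28 + 31 + 28 + 31 + 30 + 31 + 30 + 31 + 31 + 30 + 31 + 30 + 31 + 31 + 29 + 31 + 30 + 31 + 30 + 31 + 31 + 30 + 31 + 12 = 710.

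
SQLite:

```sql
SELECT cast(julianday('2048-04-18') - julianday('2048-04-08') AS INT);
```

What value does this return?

Both dates are in April 2048: 18 − 8 = 10.

10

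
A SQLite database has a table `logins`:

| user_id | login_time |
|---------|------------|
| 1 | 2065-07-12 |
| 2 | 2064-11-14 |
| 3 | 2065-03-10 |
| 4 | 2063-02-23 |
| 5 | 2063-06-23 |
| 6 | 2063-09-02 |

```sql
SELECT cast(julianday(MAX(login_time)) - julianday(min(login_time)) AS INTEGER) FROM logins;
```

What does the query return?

MIN = 2063-02-23, MAX = 2065-07-12.
5 days remain in February 2063 after the 23rd (28 − 23).
Full months from March 2063 through June 2065 contribute their day counts.
Then 12 days into July 2065.
Total: 5 + 31 + 30 + 31 + 30 + 31 + 31 + 30 + 31 + 30 + 31 + 31 + 29 + 31 + 30 + 31 + 30 + 31 + 31 + 30 + 31 + 30 + 31 + 31 + 28 + 31 + 30 + 31 + 30 + 12 = 870.

870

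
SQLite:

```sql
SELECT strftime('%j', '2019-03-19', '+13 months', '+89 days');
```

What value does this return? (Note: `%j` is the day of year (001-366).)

First apply '+13 months', '+89 days': 2019-03-19 → 2020-07-17.
Day-of-year for 2020-07-17: days since 2020-01-01 inclusive = 199, zero-padded to 199.

199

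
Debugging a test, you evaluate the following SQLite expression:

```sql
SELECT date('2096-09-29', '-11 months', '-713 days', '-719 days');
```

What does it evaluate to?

Adding -11 months to 2096-09-29 gives 2095-10-29.
Applying '-713 days' to 2095-10-29: counting 713 days back gives 2093-11-15.
Applying '-719 days' to 2093-11-15: counting 719 days back gives 2091-11-27.

2091-11-27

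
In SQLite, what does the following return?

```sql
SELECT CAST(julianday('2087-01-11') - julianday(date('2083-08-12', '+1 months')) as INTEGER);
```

Adding +1 month to 2083-08-12 gives 2083-09-12.
18 days remain in September 2083 after the 12th (30 − 12).
Full months from October 2083 through December 2086 contribute their day counts.
Then 11 days into January 2087.
Total: 18 + 31 + 30 + 31 + 31 + 29 + 31 + 30 + 31 + 30 + 31 + 31 + 30 + 31 + 30 + 31 + 31 + 28 + 31 + 30 + 31 + 30 + 31 + 31 + 30 + 31 + 30 + 31 + 31 + 28 + 31 + 30 + 31 + 30 + 31 + 31 + 30 + 31 + 30 + 31 + 11 = 1217.

1217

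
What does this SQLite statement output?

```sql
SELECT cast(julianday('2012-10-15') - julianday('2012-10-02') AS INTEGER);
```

Both dates are in October 2012: 15 − 2 = 13.

13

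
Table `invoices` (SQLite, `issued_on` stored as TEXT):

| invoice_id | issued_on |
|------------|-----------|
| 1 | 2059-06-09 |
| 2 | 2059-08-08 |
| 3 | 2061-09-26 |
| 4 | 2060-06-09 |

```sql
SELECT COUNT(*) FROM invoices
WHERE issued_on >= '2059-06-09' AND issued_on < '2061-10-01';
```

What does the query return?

Rows in [2059-06-09, 2061-10-01): 2059-06-09, 2059-08-08, 2061-09-26, 2060-06-09 → 4 rows.

4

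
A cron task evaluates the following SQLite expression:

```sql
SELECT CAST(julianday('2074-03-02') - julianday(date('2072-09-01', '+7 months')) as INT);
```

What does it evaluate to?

Adding +7 months to 2072-09-01 gives 2073-04-01.
29 days remain in April 2073 after the 1st (30 − 1).
Full months from May 2073 through February 2074 contribute their day counts.
Then 2 days into March 2074.
Total: 29 + 31 + 30 + 31 + 31 + 30 + 31 + 30 + 31 + 31 + 28 + 2 = 335.

335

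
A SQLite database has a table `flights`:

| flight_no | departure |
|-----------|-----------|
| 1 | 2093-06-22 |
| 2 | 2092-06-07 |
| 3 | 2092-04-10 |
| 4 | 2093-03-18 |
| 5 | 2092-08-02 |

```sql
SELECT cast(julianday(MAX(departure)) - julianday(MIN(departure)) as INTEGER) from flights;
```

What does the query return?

MIN = 2092-04-10, MAX = 2093-06-22.
20 days remain in April 2092 after the 10th (30 − 10).
Full months from May 2092 through May 2093 contribute their day counts.
Then 22 days into June 2093.
Total: 20 + 31 + 30 + 31 + 31 + 30 + 31 + 30 + 31 + 31 + 28 + 31 + 30 + 31 + 22 = 438.

438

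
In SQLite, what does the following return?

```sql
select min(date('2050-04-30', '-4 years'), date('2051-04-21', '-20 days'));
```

date('2050-04-30', '-4 years') → 2046-04-30.
date('2051-04-21', '-20 days') → 2051-04-01.
Earlier of the two is 2046-04-30.

2046-04-30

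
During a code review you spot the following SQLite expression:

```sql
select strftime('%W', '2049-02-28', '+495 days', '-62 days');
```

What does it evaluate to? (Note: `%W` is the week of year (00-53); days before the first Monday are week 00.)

18

First apply '+495 days', '-62 days': 2049-02-28 → 2050-05-07.
2050-05-07 is a Saturday. SQLite's %W counts Mondays since the year started; the result is 18.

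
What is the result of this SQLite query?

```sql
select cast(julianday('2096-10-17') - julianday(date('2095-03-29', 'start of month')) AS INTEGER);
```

596

`start of month` rewinds 2095-03-29 to 2095-03-01.
30 days remain in March 2095 after the 1st (31 − 1).
Full months from April 2095 through September 2096 contribute their day counts.
Then 17 days into October 2096.
Total: 30 + 30 + 31 + 30 + 31 + 31 + 30 + 31 + 30 + 31 + 31 + 29 + 31 + 30 + 31 + 30 + 31 + 31 + 30 + 17 = 596.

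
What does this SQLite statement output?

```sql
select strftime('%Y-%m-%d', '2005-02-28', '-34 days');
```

First apply '-34 days': 2005-02-28 → 2005-01-25.
`%Y-%m-%d` extracts the ISO date: 2005-01-25.

2005-01-25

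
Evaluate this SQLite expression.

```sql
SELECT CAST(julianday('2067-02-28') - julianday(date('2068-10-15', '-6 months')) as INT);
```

Adding -6 months to 2068-10-15 gives 2068-04-15.
0 days remain in February 2067 after the 28th (28 − 28).
Full months from March 2067 through March 2068 contribute their day counts.
Then 15 days into April 2068.
Total: 0 + 31 + 30 + 31 + 30 + 31 + 31 + 30 + 31 + 30 + 31 + 31 + 29 + 31 + 15 = 412.
The subtraction is earlier − later, so the result is −412 → -412.

-412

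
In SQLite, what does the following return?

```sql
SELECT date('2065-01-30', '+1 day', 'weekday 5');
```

Advancing 1 more day within January lands on 2065-01-31.
`weekday 5` advances to the next Friday; 2065-01-31 is a Saturday, so it moves forward to 2065-02-06.

2065-02-06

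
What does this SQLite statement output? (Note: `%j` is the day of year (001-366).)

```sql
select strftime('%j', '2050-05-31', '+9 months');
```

First apply '+9 months': 2050-05-31 → 2051-03-03.
Day-of-year for 2051-03-03: days since 2051-01-01 inclusive = 62, zero-padded to 062.

062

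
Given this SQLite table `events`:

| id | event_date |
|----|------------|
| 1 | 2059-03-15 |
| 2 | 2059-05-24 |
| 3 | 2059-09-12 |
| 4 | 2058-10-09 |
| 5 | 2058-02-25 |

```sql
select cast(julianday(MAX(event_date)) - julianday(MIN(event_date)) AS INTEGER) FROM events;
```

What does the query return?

564

MIN = 2058-02-25, MAX = 2059-09-12.
3 days remain in February 2058 after the 25th (28 − 25).
Full months from March 2058 through August 2059 contribute their day counts.
Then 12 days into September 2059.
Total: 3 + 31 + 30 + 31 + 30 + 31 + 31 + 30 + 31 + 30 + 31 + 31 + 28 + 31 + 30 + 31 + 30 + 31 + 31 + 12 = 564.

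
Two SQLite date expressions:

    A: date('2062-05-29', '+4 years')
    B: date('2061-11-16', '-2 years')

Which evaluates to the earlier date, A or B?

A = 2066-05-29.
B = 2059-11-16.
B is earlier.

B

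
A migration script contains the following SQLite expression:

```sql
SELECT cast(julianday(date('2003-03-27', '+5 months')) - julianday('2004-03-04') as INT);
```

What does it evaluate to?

Adding +5 months to 2003-03-27 gives 2003-08-27.
4 days remain in August 2003 after the 27th (31 − 27).
Full months from September 2003 through February 2004 contribute their day counts.
Then 4 days into March 2004.
Total: 4 + 30 + 31 + 30 + 31 + 31 + 29 + 4 = 190.
The subtraction is earlier − later, so the result is −190 → -190.

-190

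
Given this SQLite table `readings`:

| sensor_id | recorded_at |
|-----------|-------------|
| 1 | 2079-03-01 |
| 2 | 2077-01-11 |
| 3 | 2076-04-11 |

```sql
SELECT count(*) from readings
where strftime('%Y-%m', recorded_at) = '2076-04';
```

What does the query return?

Rows with year-month 2076-04: 2076-04-11 → 1.

1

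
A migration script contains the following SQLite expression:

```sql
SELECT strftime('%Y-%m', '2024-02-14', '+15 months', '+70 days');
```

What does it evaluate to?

2025-07

First apply '+15 months', '+70 days': 2024-02-14 → 2025-07-23.
`%Y-%m` extracts the year-month: 2025-07.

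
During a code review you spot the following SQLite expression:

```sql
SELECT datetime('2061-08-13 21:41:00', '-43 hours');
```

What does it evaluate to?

-43 hours from 2061-08-13 21:41:00 is 2061-08-12 02:41:00 (crosses midnight).

2061-08-12 02:41:00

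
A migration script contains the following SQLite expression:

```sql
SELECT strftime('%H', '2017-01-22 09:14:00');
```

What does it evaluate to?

`%H` extracts the 2-digit hour (00-23): 09.

09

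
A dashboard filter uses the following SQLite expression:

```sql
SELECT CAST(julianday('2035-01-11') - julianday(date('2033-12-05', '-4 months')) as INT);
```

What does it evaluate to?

Adding -4 months to 2033-12-05 gives 2033-08-05.
26 days remain in August 2033 after the 5th (31 − 5).
Full months from September 2033 through December 2034 contribute their day counts.
Then 11 days into January 2035.
Total: 26 + 30 + 31 + 30 + 31 + 31 + 28 + 31 + 30 + 31 + 30 + 31 + 31 + 30 + 31 + 30 + 31 + 11 = 524.

524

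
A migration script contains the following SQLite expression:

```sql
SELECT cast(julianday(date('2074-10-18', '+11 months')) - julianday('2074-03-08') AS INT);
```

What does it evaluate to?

559

Adding +11 months to 2074-10-18 gives 2075-09-18.
23 days remain in March 2074 after the 8th (31 − 8).
Full months from April 2074 through August 2075 contribute their day counts.
Then 18 days into September 2075.
Total: 23 + 30 + 31 + 30 + 31 + 31 + 30 + 31 + 30 + 31 + 31 + 28 + 31 + 30 + 31 + 30 + 31 + 31 + 18 = 559.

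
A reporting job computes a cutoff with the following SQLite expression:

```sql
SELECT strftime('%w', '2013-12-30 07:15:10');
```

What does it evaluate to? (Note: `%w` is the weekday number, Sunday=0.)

2013-12-30 is a Monday; with Sunday=0 that is 1.

1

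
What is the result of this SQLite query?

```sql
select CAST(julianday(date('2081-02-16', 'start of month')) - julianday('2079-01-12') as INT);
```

751

`start of month` rewinds 2081-02-16 to 2081-02-01.
19 days remain in January 2079 after the 12th (31 − 12).
Full months from February 2079 through January 2081 contribute their day counts.
Then 1 day into February 2081.
Total: 19 + 28 + 31 + 30 + 31 + 30 + 31 + 31 + 30 + 31 + 30 + 31 + 31 + 29 + 31 + 30 + 31 + 30 + 31 + 31 + 30 + 31 + 30 + 31 + 31 + 1 = 751.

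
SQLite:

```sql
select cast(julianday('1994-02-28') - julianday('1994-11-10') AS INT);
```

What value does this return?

-255

0 days remain in February 1994 after the 28th (28 − 28).
Full months from March 1994 through October 1994 contribute their day counts.
Then 10 days into November 1994.
Total: 0 + 31 + 30 + 31 + 30 + 31 + 31 + 30 + 31 + 10 = 255.
The subtraction is earlier − later, so the result is −255 → -255.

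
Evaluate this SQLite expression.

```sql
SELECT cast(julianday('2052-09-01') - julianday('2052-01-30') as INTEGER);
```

215

1 day remains in January 2052 after the 30th (31 − 30).
Full months from February 2052 through August 2052 contribute their day counts.
Then 1 day into September 2052.
Total: 1 + 29 + 31 + 30 + 31 + 30 + 31 + 31 + 1 = 215.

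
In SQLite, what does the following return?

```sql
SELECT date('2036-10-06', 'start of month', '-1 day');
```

`start of month` rewinds 2036-10-06 to 2036-10-01.
Going back 1 day from 2036-10-01 reaches 2036-09-30 (last day of September, 30 days).

2036-09-30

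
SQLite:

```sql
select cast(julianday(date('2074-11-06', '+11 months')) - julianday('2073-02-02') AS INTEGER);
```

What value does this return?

Adding +11 months to 2074-11-06 gives 2075-10-06.
26 days remain in February 2073 after the 2nd (28 − 2).
Full months from March 2073 through September 2075 contribute their day counts.
Then 6 days into October 2075.
Total: 26 + 31 + 30 + 31 + 30 + 31 + 31 + 30 + 31 + 30 + 31 + 31 + 28 + 31 + 30 + 31 + 30 + 31 + 31 + 30 + 31 + 30 + 31 + 31 + 28 + 31 + 30 + 31 + 30 + 31 + 31 + 30 + 6 = 976.

976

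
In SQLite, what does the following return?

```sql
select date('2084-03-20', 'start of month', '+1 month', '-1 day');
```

2084-03-31

`start of month` rewinds 2084-03-20 to 2084-03-01.
Adding +1 month to 2084-03-01 gives 2084-04-01.
Going back 1 day from 2084-04-01 reaches 2084-03-31 (last day of March, 31 days).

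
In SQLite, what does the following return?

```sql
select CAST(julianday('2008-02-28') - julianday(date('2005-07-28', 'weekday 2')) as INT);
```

`weekday 2` advances to the next Tuesday; 2005-07-28 is a Thursday, so it moves forward to 2005-08-02.
29 days remain in August 2005 after the 2nd (31 − 2).
Full months from September 2005 through January 2008 contribute their day counts.
Then 28 days into February 2008.
Total: 29 + 30 + 31 + 30 + 31 + 31 + 28 + 31 + 30 + 31 + 30 + 31 + 31 + 30 + 31 + 30 + 31 + 31 + 28 + 31 + 30 + 31 + 30 + 31 + 31 + 30 + 31 + 30 + 31 + 31 + 28 = 940.

940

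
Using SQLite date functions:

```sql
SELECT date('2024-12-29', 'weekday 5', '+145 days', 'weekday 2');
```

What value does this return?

2025-06-03

`weekday 5` advances to the next Friday; 2024-12-29 is a Sunday, so it moves forward to 2025-01-03.
Applying '+145 days' to 2025-01-03: counting 145 days forward gives 2025-05-28.
`weekday 2` advances to the next Tuesday; 2025-05-28 is a Wednesday, so it moves forward to 2025-06-03.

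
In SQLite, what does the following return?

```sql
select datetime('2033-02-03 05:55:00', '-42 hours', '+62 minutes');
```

2033-02-01 12:57:00

-42 hours from 2033-02-03 05:55:00 is 2033-02-01 11:55:00 (crosses midnight).
62 minutes = 1h 2m; +62 minutes from 2033-02-01 11:55:00 is 2033-02-01 12:57:00.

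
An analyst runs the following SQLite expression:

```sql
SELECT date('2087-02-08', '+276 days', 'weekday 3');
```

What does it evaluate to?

2087-11-12

Applying '+276 days' to 2087-02-08: counting 276 days forward gives 2087-11-11.
`weekday 3` advances to the next Wednesday; 2087-11-11 is a Tuesday, so it moves forward to 2087-11-12.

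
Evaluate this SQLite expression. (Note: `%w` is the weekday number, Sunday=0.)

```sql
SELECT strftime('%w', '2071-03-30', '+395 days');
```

4

First apply '+395 days': 2071-03-30 → 2072-04-28.
2072-04-28 is a Thursday; with Sunday=0 that is 4.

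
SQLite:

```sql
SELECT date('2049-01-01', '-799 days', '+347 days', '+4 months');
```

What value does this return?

Applying '-799 days' to 2049-01-01: counting 799 days back gives 2046-10-25.
Applying '+347 days' to 2046-10-25: counting 347 days forward gives 2047-10-07.
Adding +4 months to 2047-10-07 gives 2048-02-07.

2048-02-07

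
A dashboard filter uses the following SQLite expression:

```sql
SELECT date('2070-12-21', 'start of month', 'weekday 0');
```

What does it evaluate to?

`start of month` rewinds 2070-12-21 to 2070-12-01.
`weekday 0` advances to the next Sunday; 2070-12-01 is a Monday, so it moves forward to 2070-12-07.

2070-12-07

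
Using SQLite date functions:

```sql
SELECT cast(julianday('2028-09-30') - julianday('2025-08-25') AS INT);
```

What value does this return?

1132

6 days remain in August 2025 after the 25th (31 − 25).
Full months from September 2025 through August 2028 contribute their day counts.
Then 30 days into September 2028.
Total: 6 + 30 + 31 + 30 + 31 + 31 + 28 + 31 + 30 + 31 + 30 + 31 + 31 + 30 + 31 + 30 + 31 + 31 + 28 + 31 + 30 + 31 + 30 + 31 + 31 + 30 + 31 + 30 + 31 + 31 + 29 + 31 + 30 + 31 + 30 + 31 + 31 + 30 = 1132.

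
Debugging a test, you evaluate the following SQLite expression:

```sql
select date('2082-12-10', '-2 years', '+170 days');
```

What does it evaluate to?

Adding -2 years to 2082-12-10 gives 2080-12-10.
Applying '+170 days' to 2080-12-10: counting 170 days forward gives 2081-05-29.

2081-05-29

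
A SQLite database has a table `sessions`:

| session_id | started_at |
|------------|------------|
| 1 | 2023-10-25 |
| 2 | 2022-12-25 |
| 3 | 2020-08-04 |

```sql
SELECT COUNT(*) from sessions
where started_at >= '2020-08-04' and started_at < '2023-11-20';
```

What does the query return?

Rows in [2020-08-04, 2023-11-20): 2023-10-25, 2022-12-25, 2020-08-04 → 3 rows.

3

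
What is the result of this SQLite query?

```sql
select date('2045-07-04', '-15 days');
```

Going back 4 days from 2045-07-04 reaches 2045-06-30 (last day of June, 30 days).
Going back 11 days within June lands on 2045-06-19.

2045-06-19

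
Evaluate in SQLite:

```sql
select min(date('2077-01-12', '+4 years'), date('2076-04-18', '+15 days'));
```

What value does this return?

2076-05-03

date('2077-01-12', '+4 years') → 2081-01-12.
date('2076-04-18', '+15 days') → 2076-05-03.
Earlier of the two is 2076-05-03.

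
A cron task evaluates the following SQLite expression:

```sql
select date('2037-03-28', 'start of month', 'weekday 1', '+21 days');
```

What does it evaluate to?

`start of month` rewinds 2037-03-28 to 2037-03-01.
`weekday 1` advances to the next Monday; 2037-03-01 is a Sunday, so it moves forward to 2037-03-02.
Advancing 21 more days within March lands on 2037-03-23.

2037-03-23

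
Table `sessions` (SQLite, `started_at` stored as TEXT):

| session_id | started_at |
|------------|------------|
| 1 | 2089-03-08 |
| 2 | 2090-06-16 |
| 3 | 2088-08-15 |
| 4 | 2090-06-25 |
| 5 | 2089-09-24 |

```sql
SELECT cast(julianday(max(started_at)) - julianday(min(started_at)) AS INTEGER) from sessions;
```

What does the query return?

MIN = 2088-08-15, MAX = 2090-06-25.
16 days remain in August 2088 after the 15th (31 − 15).
Full months from September 2088 through May 2090 contribute their day counts.
Then 25 days into June 2090.
Total: 16 + 30 + 31 + 30 + 31 + 31 + 28 + 31 + 30 + 31 + 30 + 31 + 31 + 30 + 31 + 30 + 31 + 31 + 28 + 31 + 30 + 31 + 25 = 679.

679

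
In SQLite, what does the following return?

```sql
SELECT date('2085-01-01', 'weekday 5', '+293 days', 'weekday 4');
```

`weekday 5` advances to the next Friday; 2085-01-01 is a Monday, so it moves forward to 2085-01-05.
Applying '+293 days' to 2085-01-05: counting 293 days forward gives 2085-10-25.
`weekday 4` advances to the next Thursday; 2085-10-25 is already a Thursday, so it stays at 2085-10-25.

2085-10-25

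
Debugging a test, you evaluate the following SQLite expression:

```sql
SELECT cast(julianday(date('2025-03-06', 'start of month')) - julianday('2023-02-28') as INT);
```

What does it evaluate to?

`start of month` rewinds 2025-03-06 to 2025-03-01.
0 days remain in February 2023 after the 28th (28 − 28).
Full months from March 2023 through February 2025 contribute their day counts.
Then 1 day into March 2025.
Total: 0 + 31 + 30 + 31 + 30 + 31 + 31 + 30 + 31 + 30 + 31 + 31 + 29 + 31 + 30 + 31 + 30 + 31 + 31 + 30 + 31 + 30 + 31 + 31 + 28 + 1 = 732.

732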